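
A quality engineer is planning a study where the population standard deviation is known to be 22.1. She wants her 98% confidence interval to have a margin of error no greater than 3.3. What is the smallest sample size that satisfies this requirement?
n ≥ 243

For margin E ≤ 3.3:
n ≥ (z* · σ / E)²
n ≥ (2.326 · 22.1 / 3.3)²
n ≥ 242.65

Minimum n = 243 (rounding up)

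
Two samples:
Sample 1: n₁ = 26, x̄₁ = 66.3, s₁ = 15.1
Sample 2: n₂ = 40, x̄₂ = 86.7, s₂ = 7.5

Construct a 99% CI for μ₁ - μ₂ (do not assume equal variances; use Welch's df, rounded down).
(-29.12, -11.68)

Difference: x̄₁ - x̄₂ = -20.40
SE = √(s₁²/n₁ + s₂²/n₂) = √(15.1²/26 + 7.5²/40) = 3.1900
df = 33.11 → 33 (Welch–Satterthwaite, rounded down)
t* = 2.733

CI: -20.40 ± 2.733 · 3.1900 = -20.40 ± 8.72 = (-29.12, -11.68)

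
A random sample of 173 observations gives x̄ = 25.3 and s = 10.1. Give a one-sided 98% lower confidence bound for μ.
μ ≥ 23.71

Lower bound (one-sided):
t* = 2.069 (one-sided for 98%)
Lower bound = x̄ - t* · s/√n = 25.3 - 2.069 · 10.1/√173 = 23.71

We are 98% confident that μ ≥ 23.71.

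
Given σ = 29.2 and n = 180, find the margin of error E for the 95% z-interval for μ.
Margin of error = 4.27

Margin of error = z* · σ/√n
= 1.960 · 29.2/√180
= 1.960 · 29.2/13.4164
= 4.27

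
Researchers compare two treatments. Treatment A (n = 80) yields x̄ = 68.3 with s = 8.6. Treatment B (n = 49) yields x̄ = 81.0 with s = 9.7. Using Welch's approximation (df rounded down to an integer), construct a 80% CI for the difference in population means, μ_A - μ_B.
(-14.88, -10.52)

Difference: x̄₁ - x̄₂ = -12.70
SE = √(s₁²/n₁ + s₂²/n₂) = √(8.6²/80 + 9.7²/49) = 1.6866
df = 92.34 → 92 (Welch–Satterthwaite, rounded down)
t* = 1.291

CI: -12.70 ± 1.291 · 1.6866 = -12.70 ± 2.18 = (-14.88, -10.52)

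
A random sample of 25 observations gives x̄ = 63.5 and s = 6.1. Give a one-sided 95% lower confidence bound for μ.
μ ≥ 61.41

Lower bound (one-sided):
t* = 1.711 (one-sided for 95%)
Lower bound = x̄ - t* · s/√n = 63.5 - 1.711 · 6.1/√25 = 61.41

We are 95% confident that μ ≥ 61.41.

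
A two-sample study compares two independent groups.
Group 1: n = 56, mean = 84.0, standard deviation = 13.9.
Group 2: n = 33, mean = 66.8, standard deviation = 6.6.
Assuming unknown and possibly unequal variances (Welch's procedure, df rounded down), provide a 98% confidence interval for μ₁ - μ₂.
(12.02, 22.38)

Difference: x̄₁ - x̄₂ = 17.20
SE = √(s₁²/n₁ + s₂²/n₂) = √(13.9²/56 + 6.6²/33) = 2.1841
df = 84.00 → 84 (Welch–Satterthwaite, rounded down)
t* = 2.372

CI: 17.20 ± 2.372 · 2.1841 = 17.20 ± 5.18 = (12.02, 22.38)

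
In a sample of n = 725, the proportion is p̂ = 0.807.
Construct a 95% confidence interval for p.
(0.778, 0.836)

Proportion CI:
SE = √(p̂(1-p̂)/n) = √(0.807 · 0.193 / 725) = 0.01466

z* = 1.960
Margin = z* · SE = 1.960 · 0.01466 = 0.0287

CI: 0.807 ± 0.0287 = (0.778, 0.836)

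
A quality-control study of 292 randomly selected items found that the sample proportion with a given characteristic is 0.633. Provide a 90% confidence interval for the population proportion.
(0.587, 0.679)

Proportion CI:
SE = √(p̂(1-p̂)/n) = √(0.633 · 0.367 / 292) = 0.02821

z* = 1.645
Margin = z* · SE = 1.645 · 0.02821 = 0.0464

CI: 0.633 ± 0.0464 = (0.587, 0.679)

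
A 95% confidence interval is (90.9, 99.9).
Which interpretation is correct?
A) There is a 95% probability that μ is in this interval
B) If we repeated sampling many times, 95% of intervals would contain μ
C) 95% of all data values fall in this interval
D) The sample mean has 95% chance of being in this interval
B

A) Wrong — μ is fixed; the randomness lives in the interval, not in μ.
B) Correct — this is the frequentist long-run coverage interpretation.
C) Wrong — a CI is about the parameter μ, not individual data values.
D) Wrong — x̄ is observed and sits in the interval by construction.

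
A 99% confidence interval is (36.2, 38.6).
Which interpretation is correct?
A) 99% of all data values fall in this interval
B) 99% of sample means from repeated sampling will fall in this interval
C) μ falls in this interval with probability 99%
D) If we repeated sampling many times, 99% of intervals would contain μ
D

A) Wrong — a CI is about the parameter μ, not individual data values.
B) Wrong — coverage applies to intervals containing μ, not to future x̄ values.
C) Wrong — μ is fixed; the randomness lives in the interval, not in μ.
D) Correct — this is the frequentist long-run coverage interpretation.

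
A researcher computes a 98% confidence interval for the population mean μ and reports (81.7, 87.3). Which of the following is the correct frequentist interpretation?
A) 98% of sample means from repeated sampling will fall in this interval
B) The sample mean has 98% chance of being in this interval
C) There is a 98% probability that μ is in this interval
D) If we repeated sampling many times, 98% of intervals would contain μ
D

A) Wrong — coverage applies to intervals containing μ, not to future x̄ values.
B) Wrong — x̄ is observed and sits in the interval by construction.
C) Wrong — μ is fixed; the randomness lives in the interval, not in μ.
D) Correct — this is the frequentist long-run coverage interpretation.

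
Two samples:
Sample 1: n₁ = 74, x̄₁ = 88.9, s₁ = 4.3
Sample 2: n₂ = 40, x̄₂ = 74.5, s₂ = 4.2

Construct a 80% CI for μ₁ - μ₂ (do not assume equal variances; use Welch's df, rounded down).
(13.33, 15.47)

Difference: x̄₁ - x̄₂ = 14.40
SE = √(s₁²/n₁ + s₂²/n₂) = √(4.3²/74 + 4.2²/40) = 0.8312
df = 81.70 → 81 (Welch–Satterthwaite, rounded down)
t* = 1.292

CI: 14.40 ± 1.292 · 0.8312 = 14.40 ± 1.07 = (13.33, 15.47)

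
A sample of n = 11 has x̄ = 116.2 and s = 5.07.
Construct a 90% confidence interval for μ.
(113.43, 118.97)

t-interval (σ unknown):
df = n - 1 = 10
t* = 1.812 for 90% confidence

Margin of error = t* · s/√n = 1.812 · 5.07/√11 = 2.77

CI: (113.43, 118.97)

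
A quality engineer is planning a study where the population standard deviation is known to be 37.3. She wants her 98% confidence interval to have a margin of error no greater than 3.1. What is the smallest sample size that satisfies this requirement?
n ≥ 784

For margin E ≤ 3.1:
n ≥ (z* · σ / E)²
n ≥ (2.326 · 37.3 / 3.1)²
n ≥ 783.27

Minimum n = 784 (rounding up)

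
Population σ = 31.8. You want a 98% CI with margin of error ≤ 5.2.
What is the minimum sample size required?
n ≥ 203

For margin E ≤ 5.2:
n ≥ (z* · σ / E)²
n ≥ (2.326 · 31.8 / 5.2)²
n ≥ 202.33

Minimum n = 203 (rounding up)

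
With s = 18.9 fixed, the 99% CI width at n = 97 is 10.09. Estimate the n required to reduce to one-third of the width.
n ≈ 873

CI width ∝ 1/√n
To reduce width by factor 3, need √n to grow by 3 → need 3² = 9 times as many samples.

Current: n = 97, width = 10.09
New: n = 873, width ≈ 3.30

Width reduced by factor of 10.09/3.30 = 3.06.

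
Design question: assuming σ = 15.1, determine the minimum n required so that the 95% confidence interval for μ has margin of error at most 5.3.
n ≥ 32

For margin E ≤ 5.3:
n ≥ (z* · σ / E)²
n ≥ (1.960 · 15.1 / 5.3)²
n ≥ 31.18

Minimum n = 32 (rounding up)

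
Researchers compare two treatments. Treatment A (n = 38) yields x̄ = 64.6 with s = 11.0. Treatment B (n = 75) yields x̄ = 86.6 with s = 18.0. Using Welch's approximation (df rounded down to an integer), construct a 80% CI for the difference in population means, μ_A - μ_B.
(-25.53, -18.47)

Difference: x̄₁ - x̄₂ = -22.00
SE = √(s₁²/n₁ + s₂²/n₂) = √(11.0²/38 + 18.0²/75) = 2.7394
df = 107.01 → 107 (Welch–Satterthwaite, rounded down)
t* = 1.290

CI: -22.00 ± 1.290 · 2.7394 = -22.00 ± 3.53 = (-25.53, -18.47)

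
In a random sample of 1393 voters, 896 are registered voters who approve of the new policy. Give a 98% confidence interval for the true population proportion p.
(0.613, 0.673)

Proportion CI:
p̂ = 896/1393 = 0.64322
SE = √(p̂(1-p̂)/n) = √(0.64322 · 0.35678 / 1393) = 0.01284

z* = 2.326
Margin = z* · SE = 2.326 · 0.01284 = 0.0299

CI: 0.64322 ± 0.0299 = (0.613, 0.673)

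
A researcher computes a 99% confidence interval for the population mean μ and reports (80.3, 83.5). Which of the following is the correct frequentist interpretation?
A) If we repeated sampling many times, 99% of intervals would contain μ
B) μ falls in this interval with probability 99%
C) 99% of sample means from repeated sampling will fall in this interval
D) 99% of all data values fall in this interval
A

A) Correct — this is the frequentist long-run coverage interpretation.
B) Wrong — μ is fixed; the randomness lives in the interval, not in μ.
C) Wrong — coverage applies to intervals containing μ, not to future x̄ values.
D) Wrong — a CI is about the parameter μ, not individual data values.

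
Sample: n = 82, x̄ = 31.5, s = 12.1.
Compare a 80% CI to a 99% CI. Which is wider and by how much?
99% CI is wider by 3.60

df = 81
80% CI: t* = 1.292, (29.77, 33.23), width = 2 · t* · s/√n = 3.45
99% CI: t* = 2.638, (27.98, 35.02), width = 2 · t* · s/√n = 7.05

The 99% CI is wider by 7.05 - 3.45 = 3.60.
Higher confidence requires a wider interval.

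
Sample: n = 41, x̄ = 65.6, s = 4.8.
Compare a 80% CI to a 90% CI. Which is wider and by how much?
90% CI is wider by 0.57

df = 40
80% CI: t* = 1.303, (64.62, 66.58), width = 2 · t* · s/√n = 1.95
90% CI: t* = 1.684, (64.34, 66.86), width = 2 · t* · s/√n = 2.52

The 90% CI is wider by 2.52 - 1.95 = 0.57.
Higher confidence requires a wider interval.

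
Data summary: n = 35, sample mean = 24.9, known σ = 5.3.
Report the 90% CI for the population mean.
(23.43, 26.37)

z-interval (σ known):
z* = 1.645 for 90% confidence

Margin of error = z* · σ/√n = 1.645 · 5.3/√35 = 1.47

CI: (24.9 - 1.47, 24.9 + 1.47) = (23.43, 26.37)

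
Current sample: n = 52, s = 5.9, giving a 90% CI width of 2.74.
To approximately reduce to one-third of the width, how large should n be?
n ≈ 468

CI width ∝ 1/√n
To reduce width by factor 3, need √n to grow by 3 → need 3² = 9 times as many samples.

Current: n = 52, width = 2.74
New: n = 468, width ≈ 0.90

Width reduced by factor of 2.74/0.90 = 3.04.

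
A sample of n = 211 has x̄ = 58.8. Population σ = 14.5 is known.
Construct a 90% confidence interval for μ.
(57.16, 60.44)

z-interval (σ known):
z* = 1.645 for 90% confidence

Margin of error = z* · σ/√n = 1.645 · 14.5/√211 = 1.64

CI: (58.8 - 1.64, 58.8 + 1.64) = (57.16, 60.44)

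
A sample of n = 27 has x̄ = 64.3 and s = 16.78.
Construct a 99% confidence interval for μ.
(55.33, 73.27)

t-interval (σ unknown):
df = n - 1 = 26
t* = 2.779 for 99% confidence

Margin of error = t* · s/√n = 2.779 · 16.78/√27 = 8.97

CI: (55.33, 73.27)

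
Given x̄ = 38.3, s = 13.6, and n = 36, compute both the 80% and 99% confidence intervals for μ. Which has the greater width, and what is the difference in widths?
99% CI is wider by 6.43

df = 35
80% CI: t* = 1.306, (35.34, 41.26), width = 2 · t* · s/√n = 5.92
99% CI: t* = 2.724, (32.13, 44.47), width = 2 · t* · s/√n = 12.35

The 99% CI is wider by 12.35 - 5.92 = 6.43.
Higher confidence requires a wider interval.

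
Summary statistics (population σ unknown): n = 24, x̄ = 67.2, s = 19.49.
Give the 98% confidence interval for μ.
(57.25, 77.15)

t-interval (σ unknown):
df = n - 1 = 23
t* = 2.500 for 98% confidence

Margin of error = t* · s/√n = 2.500 · 19.49/√24 = 9.95

CI: (57.25, 77.15)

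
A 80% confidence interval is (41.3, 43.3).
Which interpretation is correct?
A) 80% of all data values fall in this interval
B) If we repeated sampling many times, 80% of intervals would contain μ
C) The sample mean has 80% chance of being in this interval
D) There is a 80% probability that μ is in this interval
B

A) Wrong — a CI is about the parameter μ, not individual data values.
B) Correct — this is the frequentist long-run coverage interpretation.
C) Wrong — x̄ is observed and sits in the interval by construction.
D) Wrong — μ is fixed; the randomness lives in the interval, not in μ.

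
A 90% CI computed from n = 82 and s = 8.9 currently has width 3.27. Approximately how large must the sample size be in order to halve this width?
n ≈ 328

CI width ∝ 1/√n
To reduce width by factor 2, need √n to grow by 2 → need 2² = 4 times as many samples.

Current: n = 82, width = 3.27
New: n = 328, width ≈ 1.62

Width reduced by factor of 3.27/1.62 = 2.02.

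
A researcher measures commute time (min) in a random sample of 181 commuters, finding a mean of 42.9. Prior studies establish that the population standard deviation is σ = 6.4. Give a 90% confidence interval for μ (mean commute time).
(42.12, 43.68)

z-interval (σ known):
z* = 1.645 for 90% confidence

Margin of error = z* · σ/√n = 1.645 · 6.4/√181 = 0.78

CI: (42.9 - 0.78, 42.9 + 0.78) = (42.12, 43.68)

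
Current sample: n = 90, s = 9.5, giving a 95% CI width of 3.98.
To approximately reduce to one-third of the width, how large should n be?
n ≈ 810

CI width ∝ 1/√n
To reduce width by factor 3, need √n to grow by 3 → need 3² = 9 times as many samples.

Current: n = 90, width = 3.98
New: n = 810, width ≈ 1.31

Width reduced by factor of 3.98/1.31 = 3.04.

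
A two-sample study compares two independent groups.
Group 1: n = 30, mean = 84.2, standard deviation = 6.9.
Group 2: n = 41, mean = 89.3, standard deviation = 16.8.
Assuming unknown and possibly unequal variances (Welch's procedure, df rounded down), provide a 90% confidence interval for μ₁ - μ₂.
(-9.97, -0.23)

Difference: x̄₁ - x̄₂ = -5.10
SE = √(s₁²/n₁ + s₂²/n₂) = √(6.9²/30 + 16.8²/41) = 2.9105
df = 56.43 → 56 (Welch–Satterthwaite, rounded down)
t* = 1.673

CI: -5.10 ± 1.673 · 2.9105 = -5.10 ± 4.87 = (-9.97, -0.23)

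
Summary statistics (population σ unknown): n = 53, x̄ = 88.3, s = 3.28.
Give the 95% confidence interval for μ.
(87.40, 89.20)

t-interval (σ unknown):
df = n - 1 = 52
t* = 2.007 for 95% confidence

Margin of error = t* · s/√n = 2.007 · 3.28/√53 = 0.90

CI: (87.40, 89.20)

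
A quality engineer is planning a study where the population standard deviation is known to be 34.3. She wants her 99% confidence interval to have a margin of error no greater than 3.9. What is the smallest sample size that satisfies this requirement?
n ≥ 514

For margin E ≤ 3.9:
n ≥ (z* · σ / E)²
n ≥ (2.576 · 34.3 / 3.9)²
n ≥ 513.28

Minimum n = 514 (rounding up)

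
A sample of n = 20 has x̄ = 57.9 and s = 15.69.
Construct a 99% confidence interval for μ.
(47.86, 67.94)

t-interval (σ unknown):
df = n - 1 = 19
t* = 2.861 for 99% confidence

Margin of error = t* · s/√n = 2.861 · 15.69/√20 = 10.04

CI: (47.86, 67.94)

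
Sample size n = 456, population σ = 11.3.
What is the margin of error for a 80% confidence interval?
Margin of error = 0.68

Margin of error = z* · σ/√n
= 1.282 · 11.3/√456
= 1.282 · 11.3/21.3542
= 0.68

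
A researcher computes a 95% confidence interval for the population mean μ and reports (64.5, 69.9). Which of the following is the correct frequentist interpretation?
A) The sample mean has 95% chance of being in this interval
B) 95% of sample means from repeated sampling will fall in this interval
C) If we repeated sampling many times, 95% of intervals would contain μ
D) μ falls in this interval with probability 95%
C

A) Wrong — x̄ is observed and sits in the interval by construction.
B) Wrong — coverage applies to intervals containing μ, not to future x̄ values.
C) Correct — this is the frequentist long-run coverage interpretation.
D) Wrong — μ is fixed; the randomness lives in the interval, not in μ.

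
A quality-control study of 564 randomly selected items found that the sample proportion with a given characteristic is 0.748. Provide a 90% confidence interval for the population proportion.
(0.718, 0.778)

Proportion CI:
SE = √(p̂(1-p̂)/n) = √(0.748 · 0.252 / 564) = 0.01828

z* = 1.645
Margin = z* · SE = 1.645 · 0.01828 = 0.0301

CI: 0.748 ± 0.0301 = (0.718, 0.778)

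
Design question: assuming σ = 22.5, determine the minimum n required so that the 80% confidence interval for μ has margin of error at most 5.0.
n ≥ 34

For margin E ≤ 5.0:
n ≥ (z* · σ / E)²
n ≥ (1.282 · 22.5 / 5.0)²
n ≥ 33.28

Minimum n = 34 (rounding up)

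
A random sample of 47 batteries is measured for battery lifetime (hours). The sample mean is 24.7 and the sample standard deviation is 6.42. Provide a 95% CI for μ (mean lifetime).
(22.81, 26.59)

t-interval (σ unknown):
df = n - 1 = 46
t* = 2.013 for 95% confidence

Margin of error = t* · s/√n = 2.013 · 6.42/√47 = 1.89

CI: (22.81, 26.59)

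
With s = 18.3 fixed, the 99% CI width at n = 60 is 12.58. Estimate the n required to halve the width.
n ≈ 240

CI width ∝ 1/√n
To reduce width by factor 2, need √n to grow by 2 → need 2² = 4 times as many samples.

Current: n = 60, width = 12.58
New: n = 240, width ≈ 6.14

Width reduced by factor of 12.58/6.14 = 2.05.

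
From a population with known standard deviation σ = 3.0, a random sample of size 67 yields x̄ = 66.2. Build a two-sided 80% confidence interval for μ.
(65.73, 66.67)

z-interval (σ known):
z* = 1.282 for 80% confidence

Margin of error = z* · σ/√n = 1.282 · 3.0/√67 = 0.47

CI: (66.2 - 0.47, 66.2 + 0.47) = (65.73, 66.67)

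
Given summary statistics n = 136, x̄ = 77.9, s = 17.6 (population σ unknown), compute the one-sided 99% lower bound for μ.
μ ≥ 74.35

Lower bound (one-sided):
t* = 2.354 (one-sided for 99%)
Lower bound = x̄ - t* · s/√n = 77.9 - 2.354 · 17.6/√136 = 74.35

We are 99% confident that μ ≥ 74.35.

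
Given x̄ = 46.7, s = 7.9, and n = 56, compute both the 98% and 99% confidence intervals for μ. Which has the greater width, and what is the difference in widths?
99% CI is wider by 0.57

df = 55
98% CI: t* = 2.396, (44.17, 49.23), width = 2 · t* · s/√n = 5.06
99% CI: t* = 2.668, (43.88, 49.52), width = 2 · t* · s/√n = 5.63

The 99% CI is wider by 5.63 - 5.06 = 0.57.
Higher confidence requires a wider interval.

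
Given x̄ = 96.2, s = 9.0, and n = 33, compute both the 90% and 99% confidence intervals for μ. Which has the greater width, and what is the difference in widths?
99% CI is wider by 3.27

df = 32
90% CI: t* = 1.694, (93.55, 98.85), width = 2 · t* · s/√n = 5.31
99% CI: t* = 2.738, (91.91, 100.49), width = 2 · t* · s/√n = 8.58

The 99% CI is wider by 8.58 - 5.31 = 3.27.
Higher confidence requires a wider interval.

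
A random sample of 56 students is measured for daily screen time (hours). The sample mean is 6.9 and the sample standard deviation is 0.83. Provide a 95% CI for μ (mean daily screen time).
(6.68, 7.12)

t-interval (σ unknown):
df = n - 1 = 55
t* = 2.004 for 95% confidence

Margin of error = t* · s/√n = 2.004 · 0.83/√56 = 0.22

CI: (6.68, 7.12)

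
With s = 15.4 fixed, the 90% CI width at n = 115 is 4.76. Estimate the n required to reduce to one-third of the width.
n ≈ 1035

CI width ∝ 1/√n
To reduce width by factor 3, need √n to grow by 3 → need 3² = 9 times as many samples.

Current: n = 115, width = 4.76
New: n = 1035, width ≈ 1.58

Width reduced by factor of 4.76/1.58 = 3.01.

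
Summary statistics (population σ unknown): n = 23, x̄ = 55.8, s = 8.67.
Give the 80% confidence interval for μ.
(53.41, 58.19)

t-interval (σ unknown):
df = n - 1 = 22
t* = 1.321 for 80% confidence

Margin of error = t* · s/√n = 1.321 · 8.67/√23 = 2.39

CI: (53.41, 58.19)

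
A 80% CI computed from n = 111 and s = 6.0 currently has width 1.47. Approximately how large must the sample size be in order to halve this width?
n ≈ 444

CI width ∝ 1/√n
To reduce width by factor 2, need √n to grow by 2 → need 2² = 4 times as many samples.

Current: n = 111, width = 1.47
New: n = 444, width ≈ 0.73

Width reduced by factor of 1.47/0.73 = 2.01.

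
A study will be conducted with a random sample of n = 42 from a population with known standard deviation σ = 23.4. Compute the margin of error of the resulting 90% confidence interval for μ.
Margin of error = 5.94

Margin of error = z* · σ/√n
= 1.645 · 23.4/√42
= 1.645 · 23.4/6.4807
= 5.94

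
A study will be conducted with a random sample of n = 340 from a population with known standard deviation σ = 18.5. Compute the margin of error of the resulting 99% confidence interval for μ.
Margin of error = 2.58

Margin of error = z* · σ/√n
= 2.576 · 18.5/√340
= 2.576 · 18.5/18.4391
= 2.58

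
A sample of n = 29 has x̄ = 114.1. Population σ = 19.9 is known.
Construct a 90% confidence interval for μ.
(108.02, 120.18)

z-interval (σ known):
z* = 1.645 for 90% confidence

Margin of error = z* · σ/√n = 1.645 · 19.9/√29 = 6.08

CI: (114.1 - 6.08, 114.1 + 6.08) = (108.02, 120.18)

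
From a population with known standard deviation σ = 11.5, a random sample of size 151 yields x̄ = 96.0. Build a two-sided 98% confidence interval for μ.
(93.82, 98.18)

z-interval (σ known):
z* = 2.326 for 98% confidence

Margin of error = z* · σ/√n = 2.326 · 11.5/√151 = 2.18

CI: (96.0 - 2.18, 96.0 + 2.18) = (93.82, 98.18)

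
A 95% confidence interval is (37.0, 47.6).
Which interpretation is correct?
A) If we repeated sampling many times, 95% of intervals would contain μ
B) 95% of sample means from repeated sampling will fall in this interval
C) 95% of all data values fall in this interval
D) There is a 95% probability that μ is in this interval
A

A) Correct — this is the frequentist long-run coverage interpretation.
B) Wrong — coverage applies to intervals containing μ, not to future x̄ values.
C) Wrong — a CI is about the parameter μ, not individual data values.
D) Wrong — μ is fixed; the randomness lives in the interval, not in μ.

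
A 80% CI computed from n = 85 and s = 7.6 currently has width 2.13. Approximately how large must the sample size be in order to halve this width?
n ≈ 340

CI width ∝ 1/√n
To reduce width by factor 2, need √n to grow by 2 → need 2² = 4 times as many samples.

Current: n = 85, width = 2.13
New: n = 340, width ≈ 1.06

Width reduced by factor of 2.13/1.06 = 2.01.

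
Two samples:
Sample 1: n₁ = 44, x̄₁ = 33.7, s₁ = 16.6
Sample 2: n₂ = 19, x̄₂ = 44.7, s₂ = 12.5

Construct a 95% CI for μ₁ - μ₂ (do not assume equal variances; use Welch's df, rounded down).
(-18.67, -3.33)

Difference: x̄₁ - x̄₂ = -11.00
SE = √(s₁²/n₁ + s₂²/n₂) = √(16.6²/44 + 12.5²/19) = 3.8061
df = 44.94 → 44 (Welch–Satterthwaite, rounded down)
t* = 2.015

CI: -11.00 ± 2.015 · 3.8061 = -11.00 ± 7.67 = (-18.67, -3.33)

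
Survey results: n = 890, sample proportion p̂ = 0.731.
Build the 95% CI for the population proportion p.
(0.702, 0.760)

Proportion CI:
SE = √(p̂(1-p̂)/n) = √(0.731 · 0.269 / 890) = 0.01486

z* = 1.960
Margin = z* · SE = 1.960 · 0.01486 = 0.0291

CI: 0.731 ± 0.0291 = (0.702, 0.760)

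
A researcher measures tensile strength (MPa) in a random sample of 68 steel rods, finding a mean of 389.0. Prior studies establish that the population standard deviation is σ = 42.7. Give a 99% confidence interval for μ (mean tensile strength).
(375.66, 402.34)

z-interval (σ known):
z* = 2.576 for 99% confidence

Margin of error = z* · σ/√n = 2.576 · 42.7/√68 = 13.34

CI: (389.0 - 13.34, 389.0 + 13.34) = (375.66, 402.34)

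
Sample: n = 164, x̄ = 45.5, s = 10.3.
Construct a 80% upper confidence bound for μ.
μ ≤ 46.18

Upper bound (one-sided):
t* = 0.844 (one-sided for 80%)
Upper bound = x̄ + t* · s/√n = 45.5 + 0.844 · 10.3/√164 = 46.18

We are 80% confident that μ ≤ 46.18.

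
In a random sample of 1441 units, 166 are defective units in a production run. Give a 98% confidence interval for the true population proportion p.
(0.096, 0.135)

Proportion CI:
p̂ = 166/1441 = 0.11520
SE = √(p̂(1-p̂)/n) = √(0.11520 · 0.88480 / 1441) = 0.00841

z* = 2.326
Margin = z* · SE = 2.326 · 0.00841 = 0.0196

CI: 0.11520 ± 0.0196 = (0.096, 0.135)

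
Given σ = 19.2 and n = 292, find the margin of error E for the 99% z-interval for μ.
Margin of error = 2.89

Margin of error = z* · σ/√n
= 2.576 · 19.2/√292
= 2.576 · 19.2/17.0880
= 2.89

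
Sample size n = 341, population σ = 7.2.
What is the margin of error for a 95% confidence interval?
Margin of error = 0.76

Margin of error = z* · σ/√n
= 1.960 · 7.2/√341
= 1.960 · 7.2/18.4662
= 0.76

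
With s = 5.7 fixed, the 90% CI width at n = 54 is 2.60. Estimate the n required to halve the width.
n ≈ 216

CI width ∝ 1/√n
To reduce width by factor 2, need √n to grow by 2 → need 2² = 4 times as many samples.

Current: n = 54, width = 2.60
New: n = 216, width ≈ 1.28

Width reduced by factor of 2.60/1.28 = 2.03.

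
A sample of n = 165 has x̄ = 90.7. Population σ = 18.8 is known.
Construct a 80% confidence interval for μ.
(88.82, 92.58)

z-interval (σ known):
z* = 1.282 for 80% confidence

Margin of error = z* · σ/√n = 1.282 · 18.8/√165 = 1.88

CI: (90.7 - 1.88, 90.7 + 1.88) = (88.82, 92.58)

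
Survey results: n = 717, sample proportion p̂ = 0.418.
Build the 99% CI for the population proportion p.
(0.371, 0.465)

Proportion CI:
SE = √(p̂(1-p̂)/n) = √(0.418 · 0.582 / 717) = 0.01842

z* = 2.576
Margin = z* · SE = 2.576 · 0.01842 = 0.0474

CI: 0.418 ± 0.0474 = (0.371, 0.465)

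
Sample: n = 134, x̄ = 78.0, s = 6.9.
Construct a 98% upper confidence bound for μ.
μ ≤ 79.24

Upper bound (one-sided):
t* = 2.074 (one-sided for 98%)
Upper bound = x̄ + t* · s/√n = 78.0 + 2.074 · 6.9/√134 = 79.24

We are 98% confident that μ ≤ 79.24.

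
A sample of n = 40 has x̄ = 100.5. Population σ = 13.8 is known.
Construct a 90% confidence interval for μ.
(96.91, 104.09)

z-interval (σ known):
z* = 1.645 for 90% confidence

Margin of error = z* · σ/√n = 1.645 · 13.8/√40 = 3.59

CI: (100.5 - 3.59, 100.5 + 3.59) = (96.91, 104.09)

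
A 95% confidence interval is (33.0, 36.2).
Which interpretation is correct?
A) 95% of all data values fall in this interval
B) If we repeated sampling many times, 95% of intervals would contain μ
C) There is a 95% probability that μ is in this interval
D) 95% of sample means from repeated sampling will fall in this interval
B

A) Wrong — a CI is about the parameter μ, not individual data values.
B) Correct — this is the frequentist long-run coverage interpretation.
C) Wrong — μ is fixed; the randomness lives in the interval, not in μ.
D) Wrong — coverage applies to intervals containing μ, not to future x̄ values.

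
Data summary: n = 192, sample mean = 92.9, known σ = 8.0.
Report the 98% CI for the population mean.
(91.56, 94.24)

z-interval (σ known):
z* = 2.326 for 98% confidence

Margin of error = z* · σ/√n = 2.326 · 8.0/√192 = 1.34

CI: (92.9 - 1.34, 92.9 + 1.34) = (91.56, 94.24)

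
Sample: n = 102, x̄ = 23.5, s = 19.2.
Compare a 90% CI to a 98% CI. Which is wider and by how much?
98% CI is wider by 2.68

df = 101
90% CI: t* = 1.660, (20.34, 26.66), width = 2 · t* · s/√n = 6.31
98% CI: t* = 2.364, (19.01, 27.99), width = 2 · t* · s/√n = 8.99

The 98% CI is wider by 8.99 - 6.31 = 2.68.
Higher confidence requires a wider interval.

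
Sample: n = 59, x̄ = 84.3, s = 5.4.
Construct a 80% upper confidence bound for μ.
μ ≤ 84.90

Upper bound (one-sided):
t* = 0.848 (one-sided for 80%)
Upper bound = x̄ + t* · s/√n = 84.3 + 0.848 · 5.4/√59 = 84.90

We are 80% confident that μ ≤ 84.90.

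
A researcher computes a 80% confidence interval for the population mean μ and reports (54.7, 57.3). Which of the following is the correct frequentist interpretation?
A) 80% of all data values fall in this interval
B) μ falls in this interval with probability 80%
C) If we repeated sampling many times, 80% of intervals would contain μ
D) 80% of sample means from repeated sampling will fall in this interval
C

A) Wrong — a CI is about the parameter μ, not individual data values.
B) Wrong — μ is fixed; the randomness lives in the interval, not in μ.
C) Correct — this is the frequentist long-run coverage interpretation.
D) Wrong — coverage applies to intervals containing μ, not to future x̄ values.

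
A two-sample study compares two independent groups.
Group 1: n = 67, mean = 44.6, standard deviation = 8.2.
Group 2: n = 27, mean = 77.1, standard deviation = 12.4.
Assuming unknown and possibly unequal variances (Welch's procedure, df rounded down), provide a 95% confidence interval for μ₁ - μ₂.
(-37.75, -27.25)

Difference: x̄₁ - x̄₂ = -32.50
SE = √(s₁²/n₁ + s₂²/n₂) = √(8.2²/67 + 12.4²/27) = 2.5881
df = 35.54 → 35 (Welch–Satterthwaite, rounded down)
t* = 2.030

CI: -32.50 ± 2.030 · 2.5881 = -32.50 ± 5.25 = (-37.75, -27.25)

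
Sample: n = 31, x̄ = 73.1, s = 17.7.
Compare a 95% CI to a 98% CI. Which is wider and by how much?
98% CI is wider by 2.64

df = 30
95% CI: t* = 2.042, (66.61, 79.59), width = 2 · t* · s/√n = 12.98
98% CI: t* = 2.457, (65.29, 80.91), width = 2 · t* · s/√n = 15.62

The 98% CI is wider by 15.62 - 12.98 = 2.64.
Higher confidence requires a wider interval.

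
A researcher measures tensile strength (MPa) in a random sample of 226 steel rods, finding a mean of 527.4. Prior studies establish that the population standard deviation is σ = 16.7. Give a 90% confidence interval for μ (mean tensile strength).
(525.57, 529.23)

z-interval (σ known):
z* = 1.645 for 90% confidence

Margin of error = z* · σ/√n = 1.645 · 16.7/√226 = 1.83

CI: (527.4 - 1.83, 527.4 + 1.83) = (525.57, 529.23)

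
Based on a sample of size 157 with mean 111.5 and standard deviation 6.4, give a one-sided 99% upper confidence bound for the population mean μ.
μ ≤ 112.70

Upper bound (one-sided):
t* = 2.350 (one-sided for 99%)
Upper bound = x̄ + t* · s/√n = 111.5 + 2.350 · 6.4/√157 = 112.70

We are 99% confident that μ ≤ 112.70.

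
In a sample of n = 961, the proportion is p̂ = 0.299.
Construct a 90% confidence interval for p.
(0.275, 0.323)

Proportion CI:
SE = √(p̂(1-p̂)/n) = √(0.299 · 0.701 / 961) = 0.01477

z* = 1.645
Margin = z* · SE = 1.645 · 0.01477 = 0.0243

CI: 0.299 ± 0.0243 = (0.275, 0.323)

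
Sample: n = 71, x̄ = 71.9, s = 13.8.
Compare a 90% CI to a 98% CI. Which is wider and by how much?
98% CI is wider by 2.34

df = 70
90% CI: t* = 1.667, (69.17, 74.63), width = 2 · t* · s/√n = 5.46
98% CI: t* = 2.381, (68.00, 75.80), width = 2 · t* · s/√n = 7.80

The 98% CI is wider by 7.80 - 5.46 = 2.34.
Higher confidence requires a wider interval.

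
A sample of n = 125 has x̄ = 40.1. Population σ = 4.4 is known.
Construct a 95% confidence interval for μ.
(39.33, 40.87)

z-interval (σ known):
z* = 1.960 for 95% confidence

Margin of error = z* · σ/√n = 1.960 · 4.4/√125 = 0.77

CI: (40.1 - 0.77, 40.1 + 0.77) = (39.33, 40.87)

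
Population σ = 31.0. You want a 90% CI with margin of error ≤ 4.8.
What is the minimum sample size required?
n ≥ 113

For margin E ≤ 4.8:
n ≥ (z* · σ / E)²
n ≥ (1.645 · 31.0 / 4.8)²
n ≥ 112.87

Minimum n = 113 (rounding up)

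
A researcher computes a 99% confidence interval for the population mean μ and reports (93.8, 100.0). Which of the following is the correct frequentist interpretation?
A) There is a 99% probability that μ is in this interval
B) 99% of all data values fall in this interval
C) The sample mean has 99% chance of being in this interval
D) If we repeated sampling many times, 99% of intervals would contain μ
D

A) Wrong — μ is fixed; the randomness lives in the interval, not in μ.
B) Wrong — a CI is about the parameter μ, not individual data values.
C) Wrong — x̄ is observed and sits in the interval by construction.
D) Correct — this is the frequentist long-run coverage interpretation.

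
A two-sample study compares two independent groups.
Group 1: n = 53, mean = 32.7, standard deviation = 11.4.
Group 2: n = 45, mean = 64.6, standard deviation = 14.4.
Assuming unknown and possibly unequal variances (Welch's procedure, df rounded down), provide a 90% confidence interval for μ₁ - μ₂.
(-36.32, -27.48)

Difference: x̄₁ - x̄₂ = -31.90
SE = √(s₁²/n₁ + s₂²/n₂) = √(11.4²/53 + 14.4²/45) = 2.6571
df = 83.32 → 83 (Welch–Satterthwaite, rounded down)
t* = 1.663

CI: -31.90 ± 1.663 · 2.6571 = -31.90 ± 4.42 = (-36.32, -27.48)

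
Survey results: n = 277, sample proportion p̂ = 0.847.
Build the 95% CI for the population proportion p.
(0.805, 0.889)

Proportion CI:
SE = √(p̂(1-p̂)/n) = √(0.847 · 0.153 / 277) = 0.02163

z* = 1.960
Margin = z* · SE = 1.960 · 0.02163 = 0.0424

CI: 0.847 ± 0.0424 = (0.805, 0.889)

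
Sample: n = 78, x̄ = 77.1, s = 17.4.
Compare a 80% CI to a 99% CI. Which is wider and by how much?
99% CI is wider by 5.32

df = 77
80% CI: t* = 1.293, (74.55, 79.65), width = 2 · t* · s/√n = 5.09
99% CI: t* = 2.641, (71.90, 82.30), width = 2 · t* · s/√n = 10.41

The 99% CI is wider by 10.41 - 5.09 = 5.32.
Higher confidence requires a wider interval.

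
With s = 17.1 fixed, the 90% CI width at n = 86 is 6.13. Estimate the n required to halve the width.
n ≈ 344

CI width ∝ 1/√n
To reduce width by factor 2, need √n to grow by 2 → need 2² = 4 times as many samples.

Current: n = 86, width = 6.13
New: n = 344, width ≈ 3.04

Width reduced by factor of 6.13/3.04 = 2.02.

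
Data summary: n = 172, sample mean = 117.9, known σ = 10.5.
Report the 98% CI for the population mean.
(116.04, 119.76)

z-interval (σ known):
z* = 2.326 for 98% confidence

Margin of error = z* · σ/√n = 2.326 · 10.5/√172 = 1.86

CI: (117.9 - 1.86, 117.9 + 1.86) = (116.04, 119.76)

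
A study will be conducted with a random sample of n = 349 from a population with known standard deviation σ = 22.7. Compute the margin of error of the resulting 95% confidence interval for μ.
Margin of error = 2.38

Margin of error = z* · σ/√n
= 1.960 · 22.7/√349
= 1.960 · 22.7/18.6815
= 2.38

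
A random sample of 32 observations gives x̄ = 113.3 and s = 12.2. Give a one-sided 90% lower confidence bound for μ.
μ ≥ 110.48

Lower bound (one-sided):
t* = 1.309 (one-sided for 90%)
Lower bound = x̄ - t* · s/√n = 113.3 - 1.309 · 12.2/√32 = 110.48

We are 90% confident that μ ≥ 110.48.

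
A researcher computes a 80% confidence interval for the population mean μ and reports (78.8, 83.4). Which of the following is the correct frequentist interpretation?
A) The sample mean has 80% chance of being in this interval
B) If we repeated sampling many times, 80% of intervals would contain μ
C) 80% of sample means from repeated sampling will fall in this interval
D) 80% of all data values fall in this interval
B

A) Wrong — x̄ is observed and sits in the interval by construction.
B) Correct — this is the frequentist long-run coverage interpretation.
C) Wrong — coverage applies to intervals containing μ, not to future x̄ values.
D) Wrong — a CI is about the parameter μ, not individual data values.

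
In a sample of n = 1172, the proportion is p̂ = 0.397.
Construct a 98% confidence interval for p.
(0.364, 0.430)

Proportion CI:
SE = √(p̂(1-p̂)/n) = √(0.397 · 0.603 / 1172) = 0.01429

z* = 2.326
Margin = z* · SE = 2.326 · 0.01429 = 0.0332

CI: 0.397 ± 0.0332 = (0.364, 0.430)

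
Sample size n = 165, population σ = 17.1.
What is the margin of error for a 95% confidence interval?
Margin of error = 2.61

Margin of error = z* · σ/√n
= 1.960 · 17.1/√165
= 1.960 · 17.1/12.8452
= 2.61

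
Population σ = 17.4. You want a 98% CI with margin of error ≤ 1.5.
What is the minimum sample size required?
n ≥ 729

For margin E ≤ 1.5:
n ≥ (z* · σ / E)²
n ≥ (2.326 · 17.4 / 1.5)²
n ≥ 728.01

Minimum n = 729 (rounding up)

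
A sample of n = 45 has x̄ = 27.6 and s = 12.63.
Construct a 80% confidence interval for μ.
(25.15, 30.05)

t-interval (σ unknown):
df = n - 1 = 44
t* = 1.301 for 80% confidence

Margin of error = t* · s/√n = 1.301 · 12.63/√45 = 2.45

CI: (25.15, 30.05)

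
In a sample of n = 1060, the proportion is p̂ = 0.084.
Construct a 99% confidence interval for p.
(0.062, 0.106)

Proportion CI:
SE = √(p̂(1-p̂)/n) = √(0.084 · 0.916 / 1060) = 0.00852

z* = 2.576
Margin = z* · SE = 2.576 · 0.00852 = 0.0219

CI: 0.084 ± 0.0219 = (0.062, 0.106)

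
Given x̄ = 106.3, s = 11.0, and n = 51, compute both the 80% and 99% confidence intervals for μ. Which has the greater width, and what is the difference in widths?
99% CI is wider by 4.25

df = 50
80% CI: t* = 1.299, (104.30, 108.30), width = 2 · t* · s/√n = 4.00
99% CI: t* = 2.678, (102.18, 110.42), width = 2 · t* · s/√n = 8.25

The 99% CI is wider by 8.25 - 4.00 = 4.25.
Higher confidence requires a wider interval.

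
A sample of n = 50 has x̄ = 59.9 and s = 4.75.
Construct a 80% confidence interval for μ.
(59.03, 60.77)

t-interval (σ unknown):
df = n - 1 = 49
t* = 1.299 for 80% confidence

Margin of error = t* · s/√n = 1.299 · 4.75/√50 = 0.87

CI: (59.03, 60.77)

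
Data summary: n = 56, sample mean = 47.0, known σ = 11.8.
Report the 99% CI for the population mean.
(42.94, 51.06)

z-interval (σ known):
z* = 2.576 for 99% confidence

Margin of error = z* · σ/√n = 2.576 · 11.8/√56 = 4.06

CI: (47.0 - 4.06, 47.0 + 4.06) = (42.94, 51.06)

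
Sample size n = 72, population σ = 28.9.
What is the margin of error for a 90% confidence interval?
Margin of error = 5.60

Margin of error = z* · σ/√n
= 1.645 · 28.9/√72
= 1.645 · 28.9/8.4853
= 5.60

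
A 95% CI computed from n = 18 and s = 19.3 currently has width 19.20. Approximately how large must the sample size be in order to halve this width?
n ≈ 72

CI width ∝ 1/√n
To reduce width by factor 2, need √n to grow by 2 → need 2² = 4 times as many samples.

Current: n = 18, width = 19.20
New: n = 72, width ≈ 9.07

Width reduced by factor of 19.20/9.07 = 2.12.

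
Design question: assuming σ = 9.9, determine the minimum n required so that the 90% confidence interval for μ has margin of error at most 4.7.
n ≥ 13

For margin E ≤ 4.7:
n ≥ (z* · σ / E)²
n ≥ (1.645 · 9.9 / 4.7)²
n ≥ 12.01

Minimum n = 13 (rounding up)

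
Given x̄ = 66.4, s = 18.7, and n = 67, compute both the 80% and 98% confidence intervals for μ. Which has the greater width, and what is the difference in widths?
98% CI is wider by 4.97

df = 66
80% CI: t* = 1.295, (63.44, 69.36), width = 2 · t* · s/√n = 5.92
98% CI: t* = 2.384, (60.95, 71.85), width = 2 · t* · s/√n = 10.89

The 98% CI is wider by 10.89 - 5.92 = 4.97.
Higher confidence requires a wider interval.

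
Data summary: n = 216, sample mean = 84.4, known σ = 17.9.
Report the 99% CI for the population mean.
(81.26, 87.54)

z-interval (σ known):
z* = 2.576 for 99% confidence

Margin of error = z* · σ/√n = 2.576 · 17.9/√216 = 3.14

CI: (84.4 - 3.14, 84.4 + 3.14) = (81.26, 87.54)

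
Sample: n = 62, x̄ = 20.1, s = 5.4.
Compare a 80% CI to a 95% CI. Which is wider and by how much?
95% CI is wider by 0.96

df = 61
80% CI: t* = 1.296, (19.21, 20.99), width = 2 · t* · s/√n = 1.78
95% CI: t* = 2.000, (18.73, 21.47), width = 2 · t* · s/√n = 2.74

The 95% CI is wider by 2.74 - 1.78 = 0.96.
Higher confidence requires a wider interval.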